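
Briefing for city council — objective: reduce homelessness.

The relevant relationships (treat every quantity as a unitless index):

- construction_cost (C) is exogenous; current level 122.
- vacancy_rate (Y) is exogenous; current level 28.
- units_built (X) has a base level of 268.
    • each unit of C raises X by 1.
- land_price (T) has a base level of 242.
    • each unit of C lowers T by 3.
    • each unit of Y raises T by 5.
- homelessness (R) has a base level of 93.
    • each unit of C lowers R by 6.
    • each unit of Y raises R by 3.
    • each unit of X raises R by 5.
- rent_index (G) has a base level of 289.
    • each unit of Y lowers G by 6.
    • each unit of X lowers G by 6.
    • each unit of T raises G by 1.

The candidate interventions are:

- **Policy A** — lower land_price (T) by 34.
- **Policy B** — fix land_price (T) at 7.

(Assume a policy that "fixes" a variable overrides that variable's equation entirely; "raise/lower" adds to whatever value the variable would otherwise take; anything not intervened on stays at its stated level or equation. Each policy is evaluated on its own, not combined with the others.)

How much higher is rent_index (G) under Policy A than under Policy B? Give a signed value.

Policy A (T − 34):
  C = 122
  Y = 28
  X = 268 + 122 = 390
  T = 242 − 3·122 + 5·28 (−34 from intervention) = -18
  G = 289 − 6·28 − 6·390 + (-18) = -2237
Policy B (T := 7):
  C = 122
  Y = 28
  X = 268 + 122 = 390
  T = 7
  G = 289 − 6·28 − 6·390 + 7 = -2212
G: -2237 − (-2212) = -25

-25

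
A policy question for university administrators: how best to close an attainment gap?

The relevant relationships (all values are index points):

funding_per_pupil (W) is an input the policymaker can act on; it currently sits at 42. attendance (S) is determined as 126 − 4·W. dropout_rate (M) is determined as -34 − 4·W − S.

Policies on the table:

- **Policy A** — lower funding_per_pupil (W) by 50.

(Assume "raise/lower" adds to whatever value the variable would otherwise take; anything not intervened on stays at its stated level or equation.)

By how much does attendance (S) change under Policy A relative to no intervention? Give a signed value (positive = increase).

200

Baseline:
  W = 42
  S = 126 − 4·42 = -42
Policy A (W − 50):
  W = 42 − 50 = -8
  S = 126 − 4·(-8) = 158
Change in S: 158 − (-42) = 200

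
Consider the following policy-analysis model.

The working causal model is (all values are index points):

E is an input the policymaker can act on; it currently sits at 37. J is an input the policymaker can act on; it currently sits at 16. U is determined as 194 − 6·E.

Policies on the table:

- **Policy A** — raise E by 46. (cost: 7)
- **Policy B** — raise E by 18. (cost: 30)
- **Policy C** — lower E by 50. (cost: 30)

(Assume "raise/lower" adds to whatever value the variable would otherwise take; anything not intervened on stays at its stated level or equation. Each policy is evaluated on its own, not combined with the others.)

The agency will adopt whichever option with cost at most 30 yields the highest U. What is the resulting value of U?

272

Policy A (E + 46):
  E = 37 + 46 = 83
  U = 194 − 6·83 = -304
Policy B (E + 18):
  E = 37 + 18 = 55
  U = 194 − 6·55 = -136
Policy C (E − 50):
  E = 37 − 50 = -13
  U = 194 − 6·(-13) = 272
Comparing — Policy A: U=-304, Policy B: U=-136, Policy C: U=272. Highest is 272 (Policy C).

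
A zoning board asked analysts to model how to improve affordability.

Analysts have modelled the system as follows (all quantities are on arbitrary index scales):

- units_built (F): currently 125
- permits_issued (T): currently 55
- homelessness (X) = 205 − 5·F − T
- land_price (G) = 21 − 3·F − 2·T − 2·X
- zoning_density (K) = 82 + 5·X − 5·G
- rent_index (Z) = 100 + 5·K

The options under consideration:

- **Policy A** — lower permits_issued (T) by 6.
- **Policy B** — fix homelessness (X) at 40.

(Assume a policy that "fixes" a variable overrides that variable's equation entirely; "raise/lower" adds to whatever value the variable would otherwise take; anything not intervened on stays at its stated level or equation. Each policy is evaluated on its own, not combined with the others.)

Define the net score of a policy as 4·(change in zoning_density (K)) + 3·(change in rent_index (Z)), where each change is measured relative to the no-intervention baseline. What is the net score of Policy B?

Baseline:
  F = 125
  T = 55
  X = 205 − 5·125 − 55 = -475
  G = 21 − 3·125 − 2·55 − 2·(-475) = 486
  K = 82 + 5·(-475) − 5·486 = -4723
  Z = 100 + 5·(-4723) = -23515
Policy B (X := 40):
  F = 125
  T = 55
  X = 40
  G = 21 − 3·125 − 2·55 − 2·40 = -544
  K = 82 + 5·40 − 5·(-544) = 3002
  Z = 100 + 5·3002 = 15110
ΔK = 3002 − (-4723) = 7725; ΔZ = 15110 − (-23515) = 38625
Score = 4·7725 + 3·38625 = 146775

146775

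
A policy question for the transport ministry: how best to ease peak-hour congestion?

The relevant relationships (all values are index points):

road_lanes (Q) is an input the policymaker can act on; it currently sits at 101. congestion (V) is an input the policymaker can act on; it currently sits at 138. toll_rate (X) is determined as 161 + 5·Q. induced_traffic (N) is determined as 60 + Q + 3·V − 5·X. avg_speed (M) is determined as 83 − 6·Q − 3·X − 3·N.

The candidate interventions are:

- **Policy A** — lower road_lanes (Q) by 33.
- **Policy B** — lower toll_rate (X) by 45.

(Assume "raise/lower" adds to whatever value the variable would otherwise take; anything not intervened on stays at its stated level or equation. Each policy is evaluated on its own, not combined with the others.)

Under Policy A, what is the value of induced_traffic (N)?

Policy A (Q − 33):
  Q = 101 − 33 = 68
  V = 138
  X = 161 + 5·68 = 501
  N = 60 + 68 + 3·138 − 5·501 = -1963

-1963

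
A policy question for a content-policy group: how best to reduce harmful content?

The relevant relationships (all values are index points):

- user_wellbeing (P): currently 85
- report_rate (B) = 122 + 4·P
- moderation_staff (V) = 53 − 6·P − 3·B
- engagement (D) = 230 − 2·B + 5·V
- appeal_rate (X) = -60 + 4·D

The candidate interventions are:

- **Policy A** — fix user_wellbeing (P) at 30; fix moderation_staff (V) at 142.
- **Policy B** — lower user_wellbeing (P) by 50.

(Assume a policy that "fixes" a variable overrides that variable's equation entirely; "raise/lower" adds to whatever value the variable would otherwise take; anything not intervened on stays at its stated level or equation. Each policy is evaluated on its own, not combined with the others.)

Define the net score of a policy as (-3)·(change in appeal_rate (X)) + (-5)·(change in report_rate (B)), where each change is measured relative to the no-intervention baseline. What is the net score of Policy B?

-57800

Baseline:
  P = 85
  B = 122 + 4·85 = 462
  V = 53 − 6·85 − 3·462 = -1843
  D = 230 − 2·462 + 5·(-1843) = -9909
  X = -60 + 4·(-9909) = -39696
Policy B (P − 50):
  P = 85 − 50 = 35
  B = 122 + 4·35 = 262
  V = 53 − 6·35 − 3·262 = -943
  D = 230 − 2·262 + 5·(-943) = -5009
  X = -60 + 4·(-5009) = -20096
ΔX = -20096 − (-39696) = 19600; ΔB = 262 − 462 = -200
Score = (-3)·19600 + (-5)·(-200) = -57800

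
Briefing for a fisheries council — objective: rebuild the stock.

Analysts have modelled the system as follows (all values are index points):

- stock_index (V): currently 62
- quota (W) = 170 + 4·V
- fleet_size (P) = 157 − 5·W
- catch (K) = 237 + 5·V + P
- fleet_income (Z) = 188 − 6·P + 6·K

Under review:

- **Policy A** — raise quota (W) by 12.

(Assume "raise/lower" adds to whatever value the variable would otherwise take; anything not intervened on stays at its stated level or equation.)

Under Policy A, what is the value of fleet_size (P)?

Policy A (W + 12):
  V = 62
  W = 170 + 4·62 (+12 from intervention) = 430
  P = 157 − 5·430 = -1993

-1993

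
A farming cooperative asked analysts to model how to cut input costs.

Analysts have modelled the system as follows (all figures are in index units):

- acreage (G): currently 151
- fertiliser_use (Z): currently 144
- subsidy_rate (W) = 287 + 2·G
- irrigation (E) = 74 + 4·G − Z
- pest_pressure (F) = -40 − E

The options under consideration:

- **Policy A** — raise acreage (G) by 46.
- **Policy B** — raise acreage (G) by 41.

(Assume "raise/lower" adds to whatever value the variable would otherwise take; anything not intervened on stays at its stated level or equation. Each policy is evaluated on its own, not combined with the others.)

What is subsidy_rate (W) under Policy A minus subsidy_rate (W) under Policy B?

Policy A (G + 46):
  G = 151 + 46 = 197
  W = 287 + 2·197 = 681
Policy B (G + 41):
  G = 151 + 41 = 192
  W = 287 + 2·192 = 671
W: 681 − 671 = 10

10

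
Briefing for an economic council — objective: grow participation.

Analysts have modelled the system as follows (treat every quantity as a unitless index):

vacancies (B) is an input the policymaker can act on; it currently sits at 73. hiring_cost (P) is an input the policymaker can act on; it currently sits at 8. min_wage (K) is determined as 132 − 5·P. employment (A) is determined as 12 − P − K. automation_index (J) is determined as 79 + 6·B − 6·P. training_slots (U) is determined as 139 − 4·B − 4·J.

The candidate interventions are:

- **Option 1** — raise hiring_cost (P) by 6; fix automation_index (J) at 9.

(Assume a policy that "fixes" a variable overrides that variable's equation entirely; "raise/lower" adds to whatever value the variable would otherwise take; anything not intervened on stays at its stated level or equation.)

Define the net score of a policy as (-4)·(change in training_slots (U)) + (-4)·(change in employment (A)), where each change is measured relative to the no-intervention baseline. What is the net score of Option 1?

-7456

Baseline:
  B = 73
  P = 8
  K = 132 − 5·8 = 92
  A = 12 − 8 − 92 = -88
  J = 79 + 6·73 − 6·8 = 469
  U = 139 − 4·73 − 4·469 = -2029
Option 1 (P + 6, J := 9):
  B = 73
  P = 8 + 6 = 14
  K = 132 − 5·14 = 62
  A = 12 − 14 − 62 = -64
  J = 9
  U = 139 − 4·73 − 4·9 = -189
ΔU = -189 − (-2029) = 1840; ΔA = -64 − (-88) = 24
Score = (-4)·1840 + (-4)·24 = -7456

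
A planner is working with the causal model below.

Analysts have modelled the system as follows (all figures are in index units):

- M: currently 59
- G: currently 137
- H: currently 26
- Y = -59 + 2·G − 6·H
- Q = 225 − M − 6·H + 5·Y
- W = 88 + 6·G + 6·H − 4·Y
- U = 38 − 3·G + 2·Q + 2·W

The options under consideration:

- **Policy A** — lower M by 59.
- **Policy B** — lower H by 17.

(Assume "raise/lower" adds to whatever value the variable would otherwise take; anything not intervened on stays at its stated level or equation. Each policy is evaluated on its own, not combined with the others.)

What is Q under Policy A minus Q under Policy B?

Policy A (M − 59):
  M = 59 − 59 = 0
  G = 137
  H = 26
  Y = -59 + 2·137 − 6·26 = 59
  Q = 225 − 0 − 6·26 + 5·59 = 364
Policy B (H − 17):
  M = 59
  G = 137
  H = 26 − 17 = 9
  Y = -59 + 2·137 − 6·9 = 161
  Q = 225 − 59 − 6·9 + 5·161 = 917
Q: 364 − 917 = -553

-553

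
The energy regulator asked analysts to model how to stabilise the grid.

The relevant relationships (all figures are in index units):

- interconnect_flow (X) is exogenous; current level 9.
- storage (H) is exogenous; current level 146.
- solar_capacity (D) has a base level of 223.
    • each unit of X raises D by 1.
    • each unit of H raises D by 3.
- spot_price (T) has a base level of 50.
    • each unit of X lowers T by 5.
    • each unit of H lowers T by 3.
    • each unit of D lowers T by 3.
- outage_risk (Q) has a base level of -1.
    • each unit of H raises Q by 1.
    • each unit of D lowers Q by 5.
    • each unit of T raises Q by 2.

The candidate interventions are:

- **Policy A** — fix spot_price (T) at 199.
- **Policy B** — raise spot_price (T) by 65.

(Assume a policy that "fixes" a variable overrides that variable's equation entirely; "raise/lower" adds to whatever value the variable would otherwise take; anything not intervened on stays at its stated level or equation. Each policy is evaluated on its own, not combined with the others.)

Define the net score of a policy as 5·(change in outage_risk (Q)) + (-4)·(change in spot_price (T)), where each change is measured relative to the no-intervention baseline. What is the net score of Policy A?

Baseline:
  X = 9
  H = 146
  D = 223 + 9 + 3·146 = 670
  T = 50 − 5·9 − 3·146 − 3·670 = -2443
  Q = -1 + 146 − 5·670 + 2·(-2443) = -8091
Policy A (T := 199):
  X = 9
  H = 146
  D = 223 + 9 + 3·146 = 670
  T = 199
  Q = -1 + 146 − 5·670 + 2·199 = -2807
ΔQ = -2807 − (-8091) = 5284; ΔT = 199 − (-2443) = 2642
Score = 5·5284 + (-4)·2642 = 15852

15852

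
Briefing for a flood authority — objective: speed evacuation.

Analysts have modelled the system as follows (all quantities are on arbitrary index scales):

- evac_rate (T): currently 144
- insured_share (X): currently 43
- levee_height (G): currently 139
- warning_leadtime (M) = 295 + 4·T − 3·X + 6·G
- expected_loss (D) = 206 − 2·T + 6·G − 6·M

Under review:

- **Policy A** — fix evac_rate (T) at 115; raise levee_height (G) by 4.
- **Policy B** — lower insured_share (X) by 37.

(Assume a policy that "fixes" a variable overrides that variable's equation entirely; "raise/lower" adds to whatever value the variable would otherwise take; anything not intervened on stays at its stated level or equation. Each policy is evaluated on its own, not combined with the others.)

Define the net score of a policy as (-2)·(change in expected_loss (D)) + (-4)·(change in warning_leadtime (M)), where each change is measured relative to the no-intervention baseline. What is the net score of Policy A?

Baseline:
  T = 144
  X = 43
  G = 139
  M = 295 + 4·144 − 3·43 + 6·139 = 1576
  D = 206 − 2·144 + 6·139 − 6·1576 = -8704
Policy A (T := 115, G + 4):
  T = 115
  X = 43
  G = 139 + 4 = 143
  M = 295 + 4·115 − 3·43 + 6·143 = 1484
  D = 206 − 2·115 + 6·143 − 6·1484 = -8070
ΔD = -8070 − (-8704) = 634; ΔM = 1484 − 1576 = -92
Score = (-2)·634 + (-4)·(-92) = -900

-900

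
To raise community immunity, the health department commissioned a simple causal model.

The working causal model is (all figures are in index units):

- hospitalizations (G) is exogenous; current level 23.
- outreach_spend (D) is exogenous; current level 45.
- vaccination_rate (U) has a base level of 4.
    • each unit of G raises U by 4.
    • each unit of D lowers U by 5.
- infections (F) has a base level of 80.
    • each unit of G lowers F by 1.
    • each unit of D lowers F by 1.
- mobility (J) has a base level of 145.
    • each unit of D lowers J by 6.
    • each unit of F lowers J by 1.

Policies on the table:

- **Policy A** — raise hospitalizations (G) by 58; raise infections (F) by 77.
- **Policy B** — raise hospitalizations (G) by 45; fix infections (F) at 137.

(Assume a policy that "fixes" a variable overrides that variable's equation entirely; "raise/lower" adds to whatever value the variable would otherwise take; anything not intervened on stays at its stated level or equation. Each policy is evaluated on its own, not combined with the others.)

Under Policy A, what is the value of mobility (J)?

-156

Policy A (G + 58, F + 77):
  G = 23 + 58 = 81
  D = 45
  F = 80 − 81 − 45 (+77 from intervention) = 31
  J = 145 − 6·45 − 31 = -156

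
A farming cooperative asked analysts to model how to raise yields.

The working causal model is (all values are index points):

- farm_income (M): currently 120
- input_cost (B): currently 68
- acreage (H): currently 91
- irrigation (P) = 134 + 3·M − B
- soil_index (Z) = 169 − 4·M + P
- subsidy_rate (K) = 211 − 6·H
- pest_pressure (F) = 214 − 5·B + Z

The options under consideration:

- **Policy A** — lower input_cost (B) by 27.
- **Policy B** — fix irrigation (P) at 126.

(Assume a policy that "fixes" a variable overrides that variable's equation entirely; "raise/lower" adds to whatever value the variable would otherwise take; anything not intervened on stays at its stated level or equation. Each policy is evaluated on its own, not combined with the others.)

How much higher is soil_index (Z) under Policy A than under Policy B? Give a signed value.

327

Policy A (B − 27):
  M = 120
  B = 68 − 27 = 41
  P = 134 + 3·120 − 41 = 453
  Z = 169 − 4·120 + 453 = 142
Policy B (P := 126):
  M = 120
  B = 68
  P = 126
  Z = 169 − 4·120 + 126 = -185
Z: 142 − (-185) = 327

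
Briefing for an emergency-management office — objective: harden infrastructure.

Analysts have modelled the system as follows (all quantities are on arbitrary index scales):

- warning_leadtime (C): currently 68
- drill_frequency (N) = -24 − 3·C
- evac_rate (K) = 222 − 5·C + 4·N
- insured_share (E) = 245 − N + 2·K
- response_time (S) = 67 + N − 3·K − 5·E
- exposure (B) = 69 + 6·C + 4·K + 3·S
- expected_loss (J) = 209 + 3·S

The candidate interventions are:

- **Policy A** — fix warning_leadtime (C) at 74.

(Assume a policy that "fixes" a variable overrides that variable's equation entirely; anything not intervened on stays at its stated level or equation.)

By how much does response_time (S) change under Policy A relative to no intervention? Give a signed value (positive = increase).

1218

Baseline:
  C = 68
  N = -24 − 3·68 = -228
  K = 222 − 5·68 + 4·(-228) = -1030
  E = 245 − (-228) + 2·(-1030) = -1587
  S = 67 + (-228) − 3·(-1030) − 5·(-1587) = 10864
Policy A (C := 74):
  C = 74
  N = -24 − 3·74 = -246
  K = 222 − 5·74 + 4·(-246) = -1132
  E = 245 − (-246) + 2·(-1132) = -1773
  S = 67 + (-246) − 3·(-1132) − 5·(-1773) = 12082
Change in S: 12082 − 10864 = 1218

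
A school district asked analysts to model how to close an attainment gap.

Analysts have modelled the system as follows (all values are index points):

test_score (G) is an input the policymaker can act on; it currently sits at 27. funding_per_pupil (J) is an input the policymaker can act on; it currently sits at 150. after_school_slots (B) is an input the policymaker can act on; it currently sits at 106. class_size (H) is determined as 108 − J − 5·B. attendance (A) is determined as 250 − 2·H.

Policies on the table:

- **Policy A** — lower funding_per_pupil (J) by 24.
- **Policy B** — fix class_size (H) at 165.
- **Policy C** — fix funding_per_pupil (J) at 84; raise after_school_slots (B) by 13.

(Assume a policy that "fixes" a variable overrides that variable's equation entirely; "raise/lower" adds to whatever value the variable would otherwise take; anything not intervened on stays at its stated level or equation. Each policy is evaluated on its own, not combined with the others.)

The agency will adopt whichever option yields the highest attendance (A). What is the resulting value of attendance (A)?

1392

Policy A (J − 24):
  J = 150 − 24 = 126
  B = 106
  H = 108 − 126 − 5·106 = -548
  A = 250 − 2·(-548) = 1346
Policy B (H := 165):
  J = 150
  B = 106
  H = 165
  A = 250 − 2·165 = -80
Policy C (J := 84, B + 13):
  J = 84
  B = 106 + 13 = 119
  H = 108 − 84 − 5·119 = -571
  A = 250 − 2·(-571) = 1392
Comparing — Policy A: A=1346, Policy B: A=-80, Policy C: A=1392. Highest is 1392 (Policy C).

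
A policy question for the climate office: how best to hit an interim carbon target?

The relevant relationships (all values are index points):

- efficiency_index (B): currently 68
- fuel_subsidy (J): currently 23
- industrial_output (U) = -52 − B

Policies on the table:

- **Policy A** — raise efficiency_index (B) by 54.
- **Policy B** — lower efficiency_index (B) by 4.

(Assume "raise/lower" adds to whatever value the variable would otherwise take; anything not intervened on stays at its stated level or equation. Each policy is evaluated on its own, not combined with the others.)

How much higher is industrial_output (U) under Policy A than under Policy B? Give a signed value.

-58

Policy A (B + 54):
  B = 68 + 54 = 122
  U = -52 − 122 = -174
Policy B (B − 4):
  B = 68 − 4 = 64
  U = -52 − 64 = -116
U: -174 − (-116) = -58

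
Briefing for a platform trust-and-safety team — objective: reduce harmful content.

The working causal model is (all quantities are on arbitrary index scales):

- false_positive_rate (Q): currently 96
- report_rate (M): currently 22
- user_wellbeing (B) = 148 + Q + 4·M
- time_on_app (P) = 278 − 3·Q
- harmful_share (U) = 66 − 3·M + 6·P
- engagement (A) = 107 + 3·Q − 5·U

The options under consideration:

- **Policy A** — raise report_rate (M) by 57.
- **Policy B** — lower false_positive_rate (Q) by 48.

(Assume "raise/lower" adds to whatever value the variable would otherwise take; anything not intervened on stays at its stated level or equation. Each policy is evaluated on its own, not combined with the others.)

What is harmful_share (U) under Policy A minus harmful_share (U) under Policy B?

Policy A (M + 57):
  Q = 96
  M = 22 + 57 = 79
  P = 278 − 3·96 = -10
  U = 66 − 3·79 + 6·(-10) = -231
Policy B (Q − 48):
  Q = 96 − 48 = 48
  M = 22
  P = 278 − 3·48 = 134
  U = 66 − 3·22 + 6·134 = 804
U: -231 − 804 = -1035

-1035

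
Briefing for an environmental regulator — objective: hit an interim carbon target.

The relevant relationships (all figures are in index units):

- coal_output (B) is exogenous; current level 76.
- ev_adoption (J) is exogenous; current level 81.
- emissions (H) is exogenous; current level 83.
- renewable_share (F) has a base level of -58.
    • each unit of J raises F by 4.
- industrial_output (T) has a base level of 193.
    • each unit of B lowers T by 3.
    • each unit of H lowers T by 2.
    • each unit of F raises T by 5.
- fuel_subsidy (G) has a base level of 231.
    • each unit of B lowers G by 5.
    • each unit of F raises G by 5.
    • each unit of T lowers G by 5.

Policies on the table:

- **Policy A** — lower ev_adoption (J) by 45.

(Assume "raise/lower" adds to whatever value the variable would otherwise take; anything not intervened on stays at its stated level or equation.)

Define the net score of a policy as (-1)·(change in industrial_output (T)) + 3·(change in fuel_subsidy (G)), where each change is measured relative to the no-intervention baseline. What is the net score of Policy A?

11700

Baseline:
  B = 76
  J = 81
  H = 83
  F = -58 + 4·81 = 266
  T = 193 − 3·76 − 2·83 + 5·266 = 1129
  G = 231 − 5·76 + 5·266 − 5·1129 = -4464
Policy A (J − 45):
  B = 76
  J = 81 − 45 = 36
  H = 83
  F = -58 + 4·36 = 86
  T = 193 − 3·76 − 2·83 + 5·86 = 229
  G = 231 − 5·76 + 5·86 − 5·229 = -864
ΔT = 229 − 1129 = -900; ΔG = -864 − (-4464) = 3600
Score = (-1)·(-900) + 3·3600 = 11700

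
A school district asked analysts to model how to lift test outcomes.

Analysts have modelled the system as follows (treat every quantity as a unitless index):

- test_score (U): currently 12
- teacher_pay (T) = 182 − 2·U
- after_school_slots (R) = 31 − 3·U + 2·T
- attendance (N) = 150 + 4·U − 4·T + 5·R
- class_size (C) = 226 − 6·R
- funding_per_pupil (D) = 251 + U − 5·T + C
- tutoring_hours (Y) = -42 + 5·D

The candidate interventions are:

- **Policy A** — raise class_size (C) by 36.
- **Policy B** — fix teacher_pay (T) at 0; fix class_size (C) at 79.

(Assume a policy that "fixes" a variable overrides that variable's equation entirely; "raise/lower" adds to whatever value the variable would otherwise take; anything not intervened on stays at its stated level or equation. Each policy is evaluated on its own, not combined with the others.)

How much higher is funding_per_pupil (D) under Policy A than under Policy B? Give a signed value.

Policy A (C + 36):
  U = 12
  T = 182 − 2·12 = 158
  R = 31 − 3·12 + 2·158 = 311
  C = 226 − 6·311 (+36 from intervention) = -1604
  D = 251 + 12 − 5·158 + (-1604) = -2131
Policy B (T := 0, C := 79):
  U = 12
  T = 0
  R = 31 − 3·12 + 2·0 = -5
  C = 79
  D = 251 + 12 − 5·0 + 79 = 342
D: -2131 − 342 = -2473

-2473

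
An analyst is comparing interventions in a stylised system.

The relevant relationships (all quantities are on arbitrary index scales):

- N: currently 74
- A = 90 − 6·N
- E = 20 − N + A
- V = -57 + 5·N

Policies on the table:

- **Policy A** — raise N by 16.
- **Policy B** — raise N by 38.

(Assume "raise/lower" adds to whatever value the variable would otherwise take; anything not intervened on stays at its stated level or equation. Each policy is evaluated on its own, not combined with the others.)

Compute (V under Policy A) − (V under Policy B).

-110

Policy A (N + 16):
  N = 74 + 16 = 90
  V = -57 + 5·90 = 393
Policy B (N + 38):
  N = 74 + 38 = 112
  V = -57 + 5·112 = 503
V: 393 − 503 = -110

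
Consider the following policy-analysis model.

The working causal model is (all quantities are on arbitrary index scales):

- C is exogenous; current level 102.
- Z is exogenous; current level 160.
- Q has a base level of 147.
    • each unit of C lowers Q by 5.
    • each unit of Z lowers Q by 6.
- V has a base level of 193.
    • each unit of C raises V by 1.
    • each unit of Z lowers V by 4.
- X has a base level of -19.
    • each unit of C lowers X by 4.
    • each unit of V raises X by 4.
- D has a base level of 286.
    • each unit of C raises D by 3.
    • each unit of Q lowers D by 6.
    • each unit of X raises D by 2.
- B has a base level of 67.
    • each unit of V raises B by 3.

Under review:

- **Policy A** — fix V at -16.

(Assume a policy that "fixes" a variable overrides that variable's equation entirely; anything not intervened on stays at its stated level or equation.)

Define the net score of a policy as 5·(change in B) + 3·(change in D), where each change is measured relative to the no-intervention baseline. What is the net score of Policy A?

Baseline:
  C = 102
  Z = 160
  Q = 147 − 5·102 − 6·160 = -1323
  V = 193 + 102 − 4·160 = -345
  X = -19 − 4·102 + 4·(-345) = -1807
  D = 286 + 3·102 − 6·(-1323) + 2·(-1807) = 4916
  B = 67 + 3·(-345) = -968
Policy A (V := -16):
  C = 102
  Z = 160
  Q = 147 − 5·102 − 6·160 = -1323
  V = -16
  X = -19 − 4·102 + 4·(-16) = -491
  D = 286 + 3·102 − 6·(-1323) + 2·(-491) = 7548
  B = 67 + 3·(-16) = 19
ΔB = 19 − (-968) = 987; ΔD = 7548 − 4916 = 2632
Score = 5·987 + 3·2632 = 12831

12831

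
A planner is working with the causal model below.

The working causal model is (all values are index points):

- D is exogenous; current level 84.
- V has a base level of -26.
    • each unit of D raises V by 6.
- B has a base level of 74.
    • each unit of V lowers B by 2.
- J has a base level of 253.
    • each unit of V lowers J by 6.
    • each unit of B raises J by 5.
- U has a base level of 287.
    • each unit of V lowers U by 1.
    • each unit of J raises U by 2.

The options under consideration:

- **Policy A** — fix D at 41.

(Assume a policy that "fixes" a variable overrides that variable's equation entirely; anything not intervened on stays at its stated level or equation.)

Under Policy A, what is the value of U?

Policy A (D := 41):
  D = 41
  V = -26 + 6·41 = 220
  B = 74 − 2·220 = -366
  J = 253 − 6·220 + 5·(-366) = -2897
  U = 287 − 220 + 2·(-2897) = -5727

-5727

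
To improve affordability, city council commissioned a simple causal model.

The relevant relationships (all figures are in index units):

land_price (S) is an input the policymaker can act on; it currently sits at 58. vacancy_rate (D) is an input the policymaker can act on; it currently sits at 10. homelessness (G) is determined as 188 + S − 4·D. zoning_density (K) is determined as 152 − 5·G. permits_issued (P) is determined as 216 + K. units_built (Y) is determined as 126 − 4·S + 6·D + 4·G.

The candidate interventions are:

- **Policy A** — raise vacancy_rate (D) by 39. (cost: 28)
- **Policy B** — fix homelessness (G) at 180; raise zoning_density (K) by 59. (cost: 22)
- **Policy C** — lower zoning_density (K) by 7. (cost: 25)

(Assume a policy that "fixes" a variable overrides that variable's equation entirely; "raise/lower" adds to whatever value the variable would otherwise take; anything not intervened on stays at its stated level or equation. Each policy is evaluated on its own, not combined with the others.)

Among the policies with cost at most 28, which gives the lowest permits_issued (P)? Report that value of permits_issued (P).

Policy A (D + 39):
  S = 58
  D = 10 + 39 = 49
  G = 188 + 58 − 4·49 = 50
  K = 152 − 5·50 = -98
  P = 216 + (-98) = 118
Policy B (G := 180, K + 59):
  S = 58
  D = 10
  G = 180
  K = 152 − 5·180 (+59 from intervention) = -689
  P = 216 + (-689) = -473
Policy C (K − 7):
  S = 58
  D = 10
  G = 188 + 58 − 4·10 = 206
  K = 152 − 5·206 (−7 from intervention) = -885
  P = 216 + (-885) = -669
Comparing — Policy A: P=118, Policy B: P=-473, Policy C: P=-669. Lowest is -669 (Policy C).

-669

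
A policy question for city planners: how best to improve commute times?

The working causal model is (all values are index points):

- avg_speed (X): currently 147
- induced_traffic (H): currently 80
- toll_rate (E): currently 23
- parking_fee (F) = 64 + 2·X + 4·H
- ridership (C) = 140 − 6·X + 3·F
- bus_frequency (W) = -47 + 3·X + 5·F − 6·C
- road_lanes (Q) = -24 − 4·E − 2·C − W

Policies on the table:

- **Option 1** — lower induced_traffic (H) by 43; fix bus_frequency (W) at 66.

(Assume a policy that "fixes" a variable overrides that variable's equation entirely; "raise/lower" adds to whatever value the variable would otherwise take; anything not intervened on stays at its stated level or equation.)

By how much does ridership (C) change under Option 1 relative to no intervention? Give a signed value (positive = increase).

-516

Baseline:
  X = 147
  H = 80
  F = 64 + 2·147 + 4·80 = 678
  C = 140 − 6·147 + 3·678 = 1292
Option 1 (H − 43, W := 66):
  X = 147
  H = 80 − 43 = 37
  F = 64 + 2·147 + 4·37 = 506
  C = 140 − 6·147 + 3·506 = 776
Change in C: 776 − 1292 = -516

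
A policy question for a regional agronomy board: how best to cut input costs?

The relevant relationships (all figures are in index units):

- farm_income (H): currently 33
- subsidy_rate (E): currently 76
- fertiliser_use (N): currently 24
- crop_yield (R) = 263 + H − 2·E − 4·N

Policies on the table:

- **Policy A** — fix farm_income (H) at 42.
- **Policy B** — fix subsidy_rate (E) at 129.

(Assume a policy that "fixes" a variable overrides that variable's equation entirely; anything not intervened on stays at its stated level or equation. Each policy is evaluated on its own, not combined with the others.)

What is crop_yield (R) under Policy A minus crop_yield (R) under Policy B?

Policy A (H := 42):
  H = 42
  E = 76
  N = 24
  R = 263 + 42 − 2·76 − 4·24 = 57
Policy B (E := 129):
  H = 33
  E = 129
  N = 24
  R = 263 + 33 − 2·129 − 4·24 = -58
R: 57 − (-58) = 115

115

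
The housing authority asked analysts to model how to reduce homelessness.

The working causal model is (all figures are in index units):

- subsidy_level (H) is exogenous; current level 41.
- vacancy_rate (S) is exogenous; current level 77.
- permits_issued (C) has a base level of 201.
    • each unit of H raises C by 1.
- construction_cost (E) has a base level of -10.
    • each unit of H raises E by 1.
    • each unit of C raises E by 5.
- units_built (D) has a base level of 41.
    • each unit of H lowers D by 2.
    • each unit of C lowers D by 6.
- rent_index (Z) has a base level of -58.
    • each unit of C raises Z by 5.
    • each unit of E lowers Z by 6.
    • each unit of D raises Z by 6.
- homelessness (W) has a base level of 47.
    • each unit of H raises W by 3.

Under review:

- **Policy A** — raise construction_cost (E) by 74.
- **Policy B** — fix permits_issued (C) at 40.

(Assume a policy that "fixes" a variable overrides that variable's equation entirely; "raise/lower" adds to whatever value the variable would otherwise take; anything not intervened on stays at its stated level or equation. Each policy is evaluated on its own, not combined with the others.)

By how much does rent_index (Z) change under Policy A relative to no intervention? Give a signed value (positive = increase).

-444

Baseline:
  H = 41
  C = 201 + 41 = 242
  E = -10 + 41 + 5·242 = 1241
  D = 41 − 2·41 − 6·242 = -1493
  Z = -58 + 5·242 − 6·1241 + 6·(-1493) = -15252
Policy A (E + 74):
  H = 41
  C = 201 + 41 = 242
  E = -10 + 41 + 5·242 (+74 from intervention) = 1315
  D = 41 − 2·41 − 6·242 = -1493
  Z = -58 + 5·242 − 6·1315 + 6·(-1493) = -15696
Change in Z: -15696 − (-15252) = -444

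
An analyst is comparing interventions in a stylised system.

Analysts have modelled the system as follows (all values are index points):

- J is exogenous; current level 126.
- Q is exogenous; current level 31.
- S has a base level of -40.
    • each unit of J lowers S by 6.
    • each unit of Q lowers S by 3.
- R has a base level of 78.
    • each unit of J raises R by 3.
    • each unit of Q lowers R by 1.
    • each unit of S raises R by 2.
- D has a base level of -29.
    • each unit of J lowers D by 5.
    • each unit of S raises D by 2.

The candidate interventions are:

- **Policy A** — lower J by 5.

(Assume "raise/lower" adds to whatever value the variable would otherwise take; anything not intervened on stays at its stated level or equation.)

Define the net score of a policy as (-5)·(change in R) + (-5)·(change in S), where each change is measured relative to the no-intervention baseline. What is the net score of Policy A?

Baseline:
  J = 126
  Q = 31
  S = -40 − 6·126 − 3·31 = -889
  R = 78 + 3·126 − 31 + 2·(-889) = -1353
Policy A (J − 5):
  J = 126 − 5 = 121
  Q = 31
  S = -40 − 6·121 − 3·31 = -859
  R = 78 + 3·121 − 31 + 2·(-859) = -1308
ΔR = -1308 − (-1353) = 45; ΔS = -859 − (-889) = 30
Score = (-5)·45 + (-5)·30 = -375

-375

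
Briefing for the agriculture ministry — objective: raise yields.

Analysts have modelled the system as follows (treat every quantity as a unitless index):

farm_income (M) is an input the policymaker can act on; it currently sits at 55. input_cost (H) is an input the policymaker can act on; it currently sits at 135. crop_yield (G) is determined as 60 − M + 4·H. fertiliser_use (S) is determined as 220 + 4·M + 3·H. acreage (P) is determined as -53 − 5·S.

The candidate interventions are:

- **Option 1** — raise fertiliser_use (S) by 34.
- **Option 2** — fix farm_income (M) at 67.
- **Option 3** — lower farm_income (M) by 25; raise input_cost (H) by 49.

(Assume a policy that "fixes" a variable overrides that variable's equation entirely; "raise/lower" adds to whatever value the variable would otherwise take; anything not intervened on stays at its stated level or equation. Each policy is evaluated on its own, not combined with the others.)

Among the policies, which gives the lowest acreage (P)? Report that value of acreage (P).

-4518

Option 1 (S + 34):
  M = 55
  H = 135
  S = 220 + 4·55 + 3·135 (+34 from intervention) = 879
  P = -53 − 5·879 = -4448
Option 2 (M := 67):
  M = 67
  H = 135
  S = 220 + 4·67 + 3·135 = 893
  P = -53 − 5·893 = -4518
Option 3 (M − 25, H + 49):
  M = 55 − 25 = 30
  H = 135 + 49 = 184
  S = 220 + 4·30 + 3·184 = 892
  P = -53 − 5·892 = -4513
Comparing — Option 1: P=-4448, Option 2: P=-4518, Option 3: P=-4513. Lowest is -4518 (Option 2).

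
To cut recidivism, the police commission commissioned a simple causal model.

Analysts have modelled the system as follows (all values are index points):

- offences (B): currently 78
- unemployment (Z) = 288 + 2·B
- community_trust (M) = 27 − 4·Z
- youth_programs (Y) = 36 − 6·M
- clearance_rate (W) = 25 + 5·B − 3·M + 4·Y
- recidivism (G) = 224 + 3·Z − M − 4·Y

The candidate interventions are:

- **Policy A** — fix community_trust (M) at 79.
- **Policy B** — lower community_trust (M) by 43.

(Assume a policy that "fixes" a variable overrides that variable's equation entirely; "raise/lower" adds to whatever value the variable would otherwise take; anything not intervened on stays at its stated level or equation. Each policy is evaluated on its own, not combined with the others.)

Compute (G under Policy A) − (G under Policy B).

Policy A (M := 79):
  B = 78
  Z = 288 + 2·78 = 444
  M = 79
  Y = 36 − 6·79 = -438
  G = 224 + 3·444 − 79 − 4·(-438) = 3229
Policy B (M − 43):
  B = 78
  Z = 288 + 2·78 = 444
  M = 27 − 4·444 (−43 from intervention) = -1792
  Y = 36 − 6·(-1792) = 10788
  G = 224 + 3·444 − (-1792) − 4·10788 = -39804
G: 3229 − (-39804) = 43033

43033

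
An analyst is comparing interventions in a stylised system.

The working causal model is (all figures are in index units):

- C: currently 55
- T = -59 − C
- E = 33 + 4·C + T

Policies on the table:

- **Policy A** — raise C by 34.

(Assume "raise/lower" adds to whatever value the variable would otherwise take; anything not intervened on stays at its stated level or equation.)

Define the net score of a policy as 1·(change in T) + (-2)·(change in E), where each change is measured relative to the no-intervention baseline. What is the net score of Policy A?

-238

Baseline:
  C = 55
  T = -59 − 55 = -114
  E = 33 + 4·55 + (-114) = 139
Policy A (C + 34):
  C = 55 + 34 = 89
  T = -59 − 89 = -148
  E = 33 + 4·89 + (-148) = 241
ΔT = -148 − (-114) = -34; ΔE = 241 − 139 = 102
Score = 1·(-34) + (-2)·102 = -238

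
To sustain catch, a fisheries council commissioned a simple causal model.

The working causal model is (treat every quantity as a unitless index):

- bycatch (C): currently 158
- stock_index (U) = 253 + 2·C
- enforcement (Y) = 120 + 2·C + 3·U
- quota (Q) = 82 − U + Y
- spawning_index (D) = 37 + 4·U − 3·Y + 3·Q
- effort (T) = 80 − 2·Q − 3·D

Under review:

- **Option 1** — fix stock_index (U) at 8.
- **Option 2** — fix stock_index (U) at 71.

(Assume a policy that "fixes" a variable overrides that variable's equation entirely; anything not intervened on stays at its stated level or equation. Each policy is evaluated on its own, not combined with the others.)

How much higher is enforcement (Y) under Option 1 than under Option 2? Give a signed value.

Option 1 (U := 8):
  C = 158
  U = 8
  Y = 120 + 2·158 + 3·8 = 460
Option 2 (U := 71):
  C = 158
  U = 71
  Y = 120 + 2·158 + 3·71 = 649
Y: 460 − 649 = -189

-189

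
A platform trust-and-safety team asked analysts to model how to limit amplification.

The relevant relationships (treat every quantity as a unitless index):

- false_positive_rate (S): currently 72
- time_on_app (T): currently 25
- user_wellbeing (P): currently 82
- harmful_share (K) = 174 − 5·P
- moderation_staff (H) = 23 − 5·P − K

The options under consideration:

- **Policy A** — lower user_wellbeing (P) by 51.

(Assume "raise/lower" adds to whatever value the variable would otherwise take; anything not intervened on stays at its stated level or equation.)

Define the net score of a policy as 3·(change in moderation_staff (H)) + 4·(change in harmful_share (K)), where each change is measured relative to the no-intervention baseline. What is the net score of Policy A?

Baseline:
  P = 82
  K = 174 − 5·82 = -236
  H = 23 − 5·82 − (-236) = -151
Policy A (P − 51):
  P = 82 − 51 = 31
  K = 174 − 5·31 = 19
  H = 23 − 5·31 − 19 = -151
ΔH = -151 − (-151) = 0; ΔK = 19 − (-236) = 255
Score = 3·0 + 4·255 = 1020

1020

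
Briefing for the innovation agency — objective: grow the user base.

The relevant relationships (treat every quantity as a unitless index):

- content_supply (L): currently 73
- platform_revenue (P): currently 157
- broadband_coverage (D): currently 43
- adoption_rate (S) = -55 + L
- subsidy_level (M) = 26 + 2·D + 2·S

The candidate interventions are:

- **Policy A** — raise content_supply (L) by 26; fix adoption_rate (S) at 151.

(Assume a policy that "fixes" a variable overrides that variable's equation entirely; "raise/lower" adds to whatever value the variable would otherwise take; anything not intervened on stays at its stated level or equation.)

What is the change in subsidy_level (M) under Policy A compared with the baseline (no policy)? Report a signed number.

Baseline:
  L = 73
  D = 43
  S = -55 + 73 = 18
  M = 26 + 2·43 + 2·18 = 148
Policy A (L + 26, S := 151):
  L = 73 + 26 = 99
  D = 43
  S = 151
  M = 26 + 2·43 + 2·151 = 414
Change in M: 414 − 148 = 266

266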